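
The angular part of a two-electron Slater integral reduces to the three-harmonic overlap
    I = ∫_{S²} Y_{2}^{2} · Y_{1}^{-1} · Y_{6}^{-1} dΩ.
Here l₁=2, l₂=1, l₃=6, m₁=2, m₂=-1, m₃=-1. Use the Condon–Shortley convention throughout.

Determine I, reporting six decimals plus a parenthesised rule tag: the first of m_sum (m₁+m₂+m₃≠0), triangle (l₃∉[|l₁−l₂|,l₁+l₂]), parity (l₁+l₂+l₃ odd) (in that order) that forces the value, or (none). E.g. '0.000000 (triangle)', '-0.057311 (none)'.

0.000000 (triangle)

l₃=6 ∉ [1,3] — triangle fails ⇒ I = 0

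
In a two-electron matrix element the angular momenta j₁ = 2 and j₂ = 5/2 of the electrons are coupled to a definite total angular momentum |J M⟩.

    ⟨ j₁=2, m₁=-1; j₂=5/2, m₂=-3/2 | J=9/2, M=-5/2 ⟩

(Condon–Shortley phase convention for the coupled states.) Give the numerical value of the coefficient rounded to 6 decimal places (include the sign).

+√(5/9) = +0.745356

j₁+j₂−J=0  J+j₁−j₂=4  J−j₁+j₂=5  j₁+j₂+J+1=10
(j₁±m₁, j₂±m₂, J±M) = (1,3,1,4,2,7)
P² = 11520
sum k=0..0:
  [0] +1/144 = 1/144
S = 1/144
C² = P²·S² = 5/9 ; C = +0.745356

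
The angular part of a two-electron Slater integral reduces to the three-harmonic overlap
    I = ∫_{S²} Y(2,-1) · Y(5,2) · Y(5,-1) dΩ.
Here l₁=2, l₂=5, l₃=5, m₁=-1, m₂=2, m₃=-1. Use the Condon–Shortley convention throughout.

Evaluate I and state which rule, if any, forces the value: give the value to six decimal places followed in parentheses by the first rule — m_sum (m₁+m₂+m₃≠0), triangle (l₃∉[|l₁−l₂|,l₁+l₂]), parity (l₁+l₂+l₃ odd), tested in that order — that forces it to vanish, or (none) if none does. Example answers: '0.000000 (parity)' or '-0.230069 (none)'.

0.104819 (none)

Checks pass: Σm=0; 12 even; l₃=5∈[3,7].
(2·2+1)(2·5+1)(2·5+1) = 605
Δ: 2! 2! 8! / 13! → 1/38610
sum: t=0:+1/2880 t=1:−1/576 t=2:+1/2880 = -1/960
3j²(2 5 5; 0 0 0) = Δ·Π!·Σ² = 10/429  (sign +1)
sum: t=1:−1/2880 t=2:+1/1440 = 1/2880
3j²(2 5 5; -1 2 -1) = Δ·Π!·Σ² = 7/715  (sign +1)
combine: 4πI² = 605·10/429·7/715 = 70/507
take √, sign +1: I = 0.10481902
No selection rule forces the value: the integral is nonzero (none).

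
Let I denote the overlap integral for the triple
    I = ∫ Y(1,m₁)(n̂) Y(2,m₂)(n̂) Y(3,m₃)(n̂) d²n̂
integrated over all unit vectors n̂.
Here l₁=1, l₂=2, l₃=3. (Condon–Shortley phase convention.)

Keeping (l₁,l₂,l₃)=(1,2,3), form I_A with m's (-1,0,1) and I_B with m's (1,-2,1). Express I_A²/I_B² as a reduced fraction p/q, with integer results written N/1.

6/1

Shared (l₁,l₂,l₃)=(1,2,3): N and (l;000)² cancel in I_A²/I_B².
A: Δ = 0!·2!·4!/7! = 1/105; Racah Σ t=0..0: t=0:+1/8 = 1/8; ⇒ 3j(1 2 3; -1 0 1)² = 2/35, sgn +1
B: Δ = 0!·2!·4!/7! = 1/105; Racah Σ t=0..0: t=0:+1/48 = 1/48; ⇒ 3j(1 2 3; 1 -2 1)² = 1/105, sgn +1
I_A²/I_B² = (2/35)/(1/105) = 6/1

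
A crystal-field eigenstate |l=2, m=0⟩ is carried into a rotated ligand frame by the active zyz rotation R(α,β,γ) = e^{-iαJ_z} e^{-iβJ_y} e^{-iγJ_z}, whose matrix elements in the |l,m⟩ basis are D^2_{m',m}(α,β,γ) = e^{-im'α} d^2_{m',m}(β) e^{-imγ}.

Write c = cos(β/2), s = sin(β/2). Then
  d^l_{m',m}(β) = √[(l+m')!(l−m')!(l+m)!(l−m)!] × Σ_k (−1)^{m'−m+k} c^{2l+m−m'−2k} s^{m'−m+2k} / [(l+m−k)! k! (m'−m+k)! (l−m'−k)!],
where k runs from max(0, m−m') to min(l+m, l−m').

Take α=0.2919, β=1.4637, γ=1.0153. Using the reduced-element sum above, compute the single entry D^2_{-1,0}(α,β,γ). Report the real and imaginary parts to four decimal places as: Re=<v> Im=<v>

Re=0.1247 Im=0.0375

First d^2_{-1,0}(β=1.4637), then the phase factors e^{-i(-1)α} and e^{-i(0)γ}:
Half-angle: c=0.743939, s=0.668247. N=√(1·6·2·2)=4.898979
k∈{1,2} keeps every argument non-negative
  k=1: (−1)^0·4.8990/(2)·0.7439^3·0.6682^1 = +0.673946
  k=2: (−1)^1·4.8990/(2)·0.7439^1·0.6682^3 = -0.543781
d^2_{-1,0}(1.4637) = +0.673946 -0.543781 = +0.130165
Phases: e^{-i·(-1)·0.2919}=+0.957699+0.287772i, e^{-i·(0)·1.0153}=+1.000000+0.000000i ⇒ D=+0.124659+0.037458i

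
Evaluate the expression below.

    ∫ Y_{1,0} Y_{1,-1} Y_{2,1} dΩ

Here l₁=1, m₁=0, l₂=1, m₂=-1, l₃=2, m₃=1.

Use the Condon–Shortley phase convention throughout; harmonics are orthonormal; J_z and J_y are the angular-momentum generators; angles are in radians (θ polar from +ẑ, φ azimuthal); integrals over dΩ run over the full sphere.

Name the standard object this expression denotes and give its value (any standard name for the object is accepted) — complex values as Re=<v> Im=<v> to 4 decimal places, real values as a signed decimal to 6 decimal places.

Gaunt coefficient, -0.218510

This is a Gaunt coefficient — the integral of a triple product of spherical harmonics over the sphere.
m-sum 0 ✓  L=4 even ✓  0≤2≤2 ✓
Π(2lᵢ+1) = 3×3×5 = 45
triangle coeff Δ(1,1,2) = 1/30
Σ_t [0,0]: t=0:+1/1 = 1/1
(3j)²=2/15 [(1 1 2; 0 0 0)], sign=+1
Σ_t [0,0]: t=0:+1/2 = 1/2
(3j)²=1/10 [(1 1 2; 0 -1 1)], sign=-1
⇒ 4πI² = 3/5
I = (-1)√(3/5/(4π)) = -0.21850969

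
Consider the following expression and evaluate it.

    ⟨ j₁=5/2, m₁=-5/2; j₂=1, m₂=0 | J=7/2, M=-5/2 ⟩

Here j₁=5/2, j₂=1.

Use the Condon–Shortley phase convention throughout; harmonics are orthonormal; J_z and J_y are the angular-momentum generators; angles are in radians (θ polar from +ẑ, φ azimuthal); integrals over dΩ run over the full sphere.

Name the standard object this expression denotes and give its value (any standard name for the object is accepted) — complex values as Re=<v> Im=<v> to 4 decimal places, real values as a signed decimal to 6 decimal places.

Clebsch–Gordan coefficient, +√(2/7) ≈ +0.534522

This is a Clebsch–Gordan (vector-coupling) coefficient.
√[8·0!5!2!/8! · 0!5!1!1!1!6!] = √(28800/7)
  +(−1)^0/∏(0,0,5,1,0,1)! = 1/120  (running 1/120)
⟨..|..⟩ = √(28800/7)·(1/120) = +0.534522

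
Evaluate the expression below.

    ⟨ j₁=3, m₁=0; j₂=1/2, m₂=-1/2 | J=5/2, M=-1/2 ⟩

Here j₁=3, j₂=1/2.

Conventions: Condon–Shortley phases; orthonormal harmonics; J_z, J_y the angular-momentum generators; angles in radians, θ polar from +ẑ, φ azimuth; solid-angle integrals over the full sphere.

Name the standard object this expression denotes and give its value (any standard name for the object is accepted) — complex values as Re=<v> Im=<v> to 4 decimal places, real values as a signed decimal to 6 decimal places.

Clebsch–Gordan coefficient, +√(3/7) ≈ +0.654654

This is a Clebsch–Gordan (vector-coupling) coefficient.
√[6·1!5!0!/7! · 3!3!0!1!2!3!] = √(432/7)
  +(−1)^0/∏(0,1,3,0,2,0)! = 1/12  (running 1/12)
⟨..|..⟩ = √(432/7)·(1/12) = +0.654654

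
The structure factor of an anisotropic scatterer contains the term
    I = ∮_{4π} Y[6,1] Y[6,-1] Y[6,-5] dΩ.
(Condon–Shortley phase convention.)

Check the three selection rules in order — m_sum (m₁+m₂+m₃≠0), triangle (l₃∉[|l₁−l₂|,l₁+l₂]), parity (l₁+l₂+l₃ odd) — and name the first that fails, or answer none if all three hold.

m_sum

azimuthal sum: 1 − 1 − 5 = -5  ✗
0 ≤ 6 ≤ 12 (triangle on l)
L = 6 + 6 + 6 = 18 (even)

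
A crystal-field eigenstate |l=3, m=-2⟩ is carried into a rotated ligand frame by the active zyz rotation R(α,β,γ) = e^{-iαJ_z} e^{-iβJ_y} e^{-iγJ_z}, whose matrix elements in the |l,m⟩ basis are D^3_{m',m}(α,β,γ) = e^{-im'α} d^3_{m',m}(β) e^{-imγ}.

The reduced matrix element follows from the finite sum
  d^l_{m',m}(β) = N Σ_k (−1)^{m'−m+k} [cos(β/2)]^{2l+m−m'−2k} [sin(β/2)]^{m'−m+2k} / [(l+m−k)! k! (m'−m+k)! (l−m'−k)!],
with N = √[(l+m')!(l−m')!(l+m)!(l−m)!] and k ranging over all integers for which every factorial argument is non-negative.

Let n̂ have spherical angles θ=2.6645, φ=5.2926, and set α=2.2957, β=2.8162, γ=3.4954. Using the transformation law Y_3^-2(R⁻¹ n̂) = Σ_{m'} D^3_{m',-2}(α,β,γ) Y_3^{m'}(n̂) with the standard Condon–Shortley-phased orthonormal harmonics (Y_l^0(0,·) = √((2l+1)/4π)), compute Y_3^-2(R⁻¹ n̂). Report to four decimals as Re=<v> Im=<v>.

Need the full column D^3_{m',-2} for m'=−3..3 at α=2.2957, β=2.8162, γ=3.4954.
cos(β/2)=0.161980, sin(β/2)=0.986794
d^3_{-3,-2}: single k=1 term ⇒ +0.000270;  D = +0.000069+0.000261i
d^3_{-2,-2}: k∈[0..1] ⇒ +0.000018 -0.003352 = -0.003334;  D = -0.001845+0.002776i
d^3_{-1,-2}: k∈[0..1] ⇒ -0.000348 +0.025828 = +0.025480;  D = -0.025237+0.003512i
d^3_{0,-2}: k∈[0..1] ⇒ +0.003672 -0.136266 = -0.132594;  D = -0.100760-0.086189i
d^3_{1,-2}: k∈[0..1] ⇒ -0.025828 +0.479284 = +0.453456;  D = -0.007839-0.453388i
d^3_{2,-2}: k∈[0..1] ⇒ +0.124393 -0.923335 = -0.798942;  D = +0.588811-0.540009i
d^3_{3,-2}: single k=0 term ⇒ -0.371252;  D = -0.369257-0.038430i
Y_3^{m'}(θ=2.6645,φ=5.2926) and Σ D·Y over m':
  (+0.0001+0.0003i)·(-0.0398+0.0068i)  (-0.0018+0.0028i)·(+0.0764-0.1755i)  (-0.0252+0.0035i)·(+0.2396+0.3656i)  (-0.1008-0.0862i)·(-0.3135+0.0000i)  (-0.0078-0.4534i)·(-0.2396+0.3656i)  (+0.5888-0.5400i)·(+0.0764+0.1755i)  (-0.3693-0.0384i)·(+0.0398+0.0068i)
Y_3^-2(R⁻¹ n̂) = +0.317563+0.183014i

Re=0.3176 Im=0.1830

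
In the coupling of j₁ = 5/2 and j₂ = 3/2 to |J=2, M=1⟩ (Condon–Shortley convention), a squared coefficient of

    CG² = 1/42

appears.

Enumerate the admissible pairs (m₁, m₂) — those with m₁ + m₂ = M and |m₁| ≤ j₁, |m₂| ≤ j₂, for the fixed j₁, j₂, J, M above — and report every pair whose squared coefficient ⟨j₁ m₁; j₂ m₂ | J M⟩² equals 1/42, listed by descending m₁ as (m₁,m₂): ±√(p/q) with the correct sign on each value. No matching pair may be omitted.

Admissible pairs with m₁+m₂ = M = 1: (-1/2,3/2), (1/2,1/2), (3/2,-1/2), (5/2,-3/2)
  (m₁,m₂)=(5/2,-3/2): CG² = 5/14, CG = +√(5/14)
  (m₁,m₂)=(3/2,-1/2): CG² = 1/42, CG = +√(1/42)   ← matches the target
  (m₁,m₂)=(1/2,1/2): CG² = 25/84, CG = −√(25/84)
  (m₁,m₂)=(-1/2,3/2): CG² = 9/28, CG = +√(9/28)
Pairs with CG² = 1/42: (3/2,-1/2): +√(1/42)

(3/2,-1/2): +√(1/42)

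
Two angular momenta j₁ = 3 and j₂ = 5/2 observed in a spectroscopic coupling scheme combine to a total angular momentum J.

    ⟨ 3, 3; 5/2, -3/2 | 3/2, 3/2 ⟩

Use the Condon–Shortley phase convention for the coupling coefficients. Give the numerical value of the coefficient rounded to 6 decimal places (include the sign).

+√(3/14) ≈ +0.462910

triangle: 4!*2!*1!/8! = 48/40320
(j±m)!: 6!*0!*1!*4!*3!*0! = 103680
prefactor² = (2J+1)*Δ*N² = 3456/7
  k=0: +1/(0!*4!*0!*1!*2!*0!) = 1/48
Σ = 1/48  ⇒  CG² = 3456/7*(1/48)² = 3/14
CG = +√(3/14) = +0.462910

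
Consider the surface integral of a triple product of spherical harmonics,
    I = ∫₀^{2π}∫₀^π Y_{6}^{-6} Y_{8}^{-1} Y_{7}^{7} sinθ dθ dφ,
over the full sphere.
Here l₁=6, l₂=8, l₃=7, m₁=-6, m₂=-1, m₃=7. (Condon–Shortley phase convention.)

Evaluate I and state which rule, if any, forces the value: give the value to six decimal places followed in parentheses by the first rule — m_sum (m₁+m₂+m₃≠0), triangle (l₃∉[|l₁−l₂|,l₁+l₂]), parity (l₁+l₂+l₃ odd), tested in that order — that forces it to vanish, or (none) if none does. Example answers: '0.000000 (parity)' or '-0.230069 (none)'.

0.000000 (parity)

l₁+l₂+l₃=21 is odd: 3j(l;000)=0 ⇒ I=0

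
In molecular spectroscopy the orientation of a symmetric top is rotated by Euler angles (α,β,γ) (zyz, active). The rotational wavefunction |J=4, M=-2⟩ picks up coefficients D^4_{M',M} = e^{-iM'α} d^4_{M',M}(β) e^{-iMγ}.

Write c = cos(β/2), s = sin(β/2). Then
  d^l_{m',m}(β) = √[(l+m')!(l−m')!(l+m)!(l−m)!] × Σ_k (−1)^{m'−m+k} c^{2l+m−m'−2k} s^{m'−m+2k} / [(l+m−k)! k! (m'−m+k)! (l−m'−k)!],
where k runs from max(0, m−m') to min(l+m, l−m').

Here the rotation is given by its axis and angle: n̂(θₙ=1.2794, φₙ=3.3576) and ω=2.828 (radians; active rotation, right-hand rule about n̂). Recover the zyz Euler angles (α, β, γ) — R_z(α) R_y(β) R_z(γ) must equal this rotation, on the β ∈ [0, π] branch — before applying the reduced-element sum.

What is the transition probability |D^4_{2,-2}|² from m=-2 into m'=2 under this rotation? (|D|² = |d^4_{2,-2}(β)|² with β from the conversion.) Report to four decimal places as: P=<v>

Axis–angle → zyz. n̂ = (sinθₙcosφₙ, sinθₙsinφₙ, cosθₙ) = (-0.935584, -0.205296, +0.287290), ω = 2.8280.
R = I cosω + sinω [n̂]ₓ + (1−cosω) n̂n̂ᵀ gives
  R = [+0.756717, +0.286154, -0.587789; +0.463399, -0.868994, +0.173525; -0.461130, -0.403690, -0.790186]
β = atan2(√(R₁₃²+R₂₃²), R₃₃) = 2.481908; α = atan2(R₂₃, R₁₃) mod 2π = 2.854531; γ = atan2(R₃₂, −R₃₁) mod 2π = 5.564109
Split into d^4_{2,-2}(β=2.4819) × two z-phases.
c=cos(2.481908/2)=0.323894, s=sin(2.481908/2)=0.946093; N=√[720·2·2·720]=1440.000000
k∈{0,1,2} keeps every argument non-negative
  k=0: (−1)^4·1440.0000/(96)·0.3239^4·0.9461^4 = +0.132263
  k=1: (−1)^5·1440.0000/(120)·0.3239^2·0.9461^6 = -0.902798
  k=2: (−1)^6·1440.0000/(1440)·0.3239^0·0.9461^8 = +0.641907
d^4_{2,-2}(2.4819) = +0.132263 -0.902798 +0.641907 = -0.128628
|D^4_{2,-2}|² = |d^4_{2,-2}(β)|² = (-0.128628)² = 0.016545 (the z-rotation phases have unit modulus)

P=0.0165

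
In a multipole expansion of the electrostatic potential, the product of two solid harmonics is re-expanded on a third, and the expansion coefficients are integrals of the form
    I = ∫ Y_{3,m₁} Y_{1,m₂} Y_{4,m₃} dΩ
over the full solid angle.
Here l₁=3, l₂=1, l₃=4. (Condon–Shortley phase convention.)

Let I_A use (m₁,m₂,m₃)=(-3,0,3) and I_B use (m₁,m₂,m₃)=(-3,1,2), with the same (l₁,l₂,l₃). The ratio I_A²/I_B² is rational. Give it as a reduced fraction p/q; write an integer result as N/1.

7/1

Shared (l₁,l₂,l₃)=(3,1,4): N and (l;000)² cancel in I_A²/I_B².
A: Δ = 0!·6!·2!/9! = 1/252; Racah Σ t=0..0: t=0:+1/720 = 1/720; ⇒ 3j(3 1 4; -3 0 3)² = 1/36, sgn -1
B: Δ = 0!·6!·2!/9! = 1/252; Racah Σ t=0..0: t=0:+1/1440 = 1/1440; ⇒ 3j(3 1 4; -3 1 2)² = 1/252, sgn +1
I_A²/I_B² = (1/36)/(1/252) = 7/1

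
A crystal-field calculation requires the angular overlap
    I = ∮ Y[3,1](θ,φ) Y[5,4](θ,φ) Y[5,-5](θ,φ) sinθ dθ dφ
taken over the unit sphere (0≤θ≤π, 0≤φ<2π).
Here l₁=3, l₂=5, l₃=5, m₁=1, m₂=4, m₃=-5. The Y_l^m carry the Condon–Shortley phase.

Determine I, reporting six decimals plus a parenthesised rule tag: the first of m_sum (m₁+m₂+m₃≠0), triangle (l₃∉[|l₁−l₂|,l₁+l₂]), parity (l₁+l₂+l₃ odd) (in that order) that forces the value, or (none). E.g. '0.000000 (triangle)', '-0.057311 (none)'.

0.000000 (parity)

L=13 odd ⇒ parity kills the (l;000) factor ⇒ I = 0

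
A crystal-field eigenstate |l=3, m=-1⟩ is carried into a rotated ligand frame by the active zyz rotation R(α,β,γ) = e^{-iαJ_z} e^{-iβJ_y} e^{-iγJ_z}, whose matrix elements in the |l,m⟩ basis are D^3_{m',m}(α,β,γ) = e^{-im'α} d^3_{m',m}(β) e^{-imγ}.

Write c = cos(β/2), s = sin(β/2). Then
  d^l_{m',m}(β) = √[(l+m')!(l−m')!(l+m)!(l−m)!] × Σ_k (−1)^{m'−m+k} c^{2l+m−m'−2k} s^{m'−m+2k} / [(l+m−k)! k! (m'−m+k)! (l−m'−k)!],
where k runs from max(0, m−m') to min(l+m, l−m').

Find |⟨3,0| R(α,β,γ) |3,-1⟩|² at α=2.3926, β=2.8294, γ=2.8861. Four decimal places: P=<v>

P=0.2202

Split into d^3_{0,-1}(β=2.8294) × two z-phases.
With c≡cos(β/2)=0.155463 and s≡sin(β/2)=0.987842, N=[6·6·2·24]^{1/2}=41.569219
k∈{0,1,2} keeps every argument non-negative
  k=0: (−1)^1·41.5692/(12)·0.1555^5·0.9878^1 = -0.000311
  k=1: (−1)^2·41.5692/(4)·0.1555^3·0.9878^3 = +0.037641
  k=2: (−1)^3·41.5692/(12)·0.1555^1·0.9878^5 = -0.506588
d^3_{0,-1}(2.8294) = -0.000311 +0.037641 -0.506588 = -0.469258
|D^3_{0,-1}|² = |d^3_{0,-1}(β)|² = (-0.469258)² = 0.220203 (the z-rotation phases have unit modulus)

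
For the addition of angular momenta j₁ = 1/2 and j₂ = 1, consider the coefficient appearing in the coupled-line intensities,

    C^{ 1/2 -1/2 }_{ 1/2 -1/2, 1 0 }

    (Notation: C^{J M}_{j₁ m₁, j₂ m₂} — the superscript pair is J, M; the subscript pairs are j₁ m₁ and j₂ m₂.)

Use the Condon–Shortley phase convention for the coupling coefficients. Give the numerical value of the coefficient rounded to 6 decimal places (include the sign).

√[2·1!0!1!/3! · 0!1!1!1!0!1!] = √(1/3)
  +(−1)^1/∏(1,0,0,0,0,1)! = -1  (running -1)
⟨..|..⟩ = √(1/3)·(-1) = -0.577350

-0.577350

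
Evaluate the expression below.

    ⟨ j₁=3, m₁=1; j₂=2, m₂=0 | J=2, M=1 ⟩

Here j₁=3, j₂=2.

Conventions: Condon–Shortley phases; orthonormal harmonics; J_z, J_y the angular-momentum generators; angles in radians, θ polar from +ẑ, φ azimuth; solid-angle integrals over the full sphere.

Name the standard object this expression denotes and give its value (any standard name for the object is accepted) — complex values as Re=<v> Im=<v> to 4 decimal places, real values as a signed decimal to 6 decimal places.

This is a Clebsch–Gordan (vector-coupling) coefficient.
√[5·3!3!1!/8! · 4!2!2!2!3!1!] = √(36/7)
  +(−1)^1/∏(1,2,1,1,2,0)! = -1/4  (running -1/4)
  +(−1)^2/∏(2,1,0,0,3,1)! = 1/12  (running -1/6)
⟨..|..⟩ = √(36/7)·(-1/6) = -0.377964

Clebsch–Gordan coefficient, −√(1/7) ≈ -0.377964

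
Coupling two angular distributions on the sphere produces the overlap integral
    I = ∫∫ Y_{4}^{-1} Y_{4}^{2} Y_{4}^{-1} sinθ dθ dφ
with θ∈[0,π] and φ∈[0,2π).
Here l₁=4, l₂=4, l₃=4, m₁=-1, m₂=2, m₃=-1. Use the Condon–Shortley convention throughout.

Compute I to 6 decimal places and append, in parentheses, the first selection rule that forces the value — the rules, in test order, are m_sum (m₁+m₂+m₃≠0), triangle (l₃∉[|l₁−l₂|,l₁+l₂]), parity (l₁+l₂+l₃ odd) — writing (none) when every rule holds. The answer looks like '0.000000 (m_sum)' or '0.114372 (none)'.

m-sum 0 ✓  L=12 even ✓  0≤4≤8 ✓
Π(2lᵢ+1) = 9×9×9 = 729
triangle coeff Δ(4,4,4) = 1/450450
Σ_t [0,4]: t=0:+1/13824 t=1:−1/216 t=2:+1/64 t=3:−1/216 t=4:+1/13824 = 5/768
(3j)²=18/1001 [(4 4 4; 0 0 0)], sign=+1
Σ_t [2,4]: t=2:+1/576 t=3:−1/144 t=4:+1/576 = -1/288
(3j)²=20/1001 [(4 4 4; -1 2 -1)], sign=+1
⇒ 4πI² = 262440/1002001
I = (+1)√(262440/1002001/(4π)) = 0.14436968
No selection rule forces the value: the integral is nonzero (none).

0.144370 (none)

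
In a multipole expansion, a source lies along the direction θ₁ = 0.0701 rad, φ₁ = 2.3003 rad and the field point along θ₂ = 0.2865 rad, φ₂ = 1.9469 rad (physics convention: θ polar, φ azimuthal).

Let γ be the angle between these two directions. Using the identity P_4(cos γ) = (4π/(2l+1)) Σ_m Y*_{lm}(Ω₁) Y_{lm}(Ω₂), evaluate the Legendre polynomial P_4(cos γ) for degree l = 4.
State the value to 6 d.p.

0.767835

Addition theorem: P_4(cos γ) = (4π/9) Σ_m Y*_{lm}(Ω₁) Y_{lm}(Ω₂), m = −4…4:
  [-4]  conj(Y_{4,-4})(Ω₁) = -0.00001 + 0.00000j ; Y_{4,-4}(Ω₂) = 0.00019 - 0.00282j ; Δ = 0.00000 + 0.00000j
  [-3]  conj(Y_{4,-3})(Ω₁) = 0.00035 + 0.00025j ; Y_{4,-3}(Ω₂) = 0.02449 + 0.01160j ; Δ = 0.00001 + 0.00001j
  [-2]  conj(Y_{4,-2})(Ω₁) = -0.00109 - 0.00973j ; Y_{4,-2}(Ω₂) = -0.10614 + 0.09932j ; Δ = 0.00108 + 0.00092j
  [-1]  conj(Y_{4,-1})(Ω₁) = -0.08737 + 0.09772j ; Y_{4,-1}(Ω₂) = -0.16208 - 0.41044j ; Δ = 0.05427 + 0.02002j
  [+0]  conj(Y_{4,0})(Ω₁) = 0.82561 + 0.00000j ; Y_{4,0}(Ω₂) = 0.53197 + 0.00000j ; Δ = 0.43920 + 0.00000j
  [+1]  conj(Y_{4,1})(Ω₁) = 0.08737 + 0.09772j ; Y_{4,1}(Ω₂) = 0.16208 - 0.41044j ; Δ = 0.05427 - 0.02002j
  [+2]  conj(Y_{4,2})(Ω₁) = -0.00109 + 0.00973j ; Y_{4,2}(Ω₂) = -0.10614 - 0.09932j ; Δ = 0.00108 - 0.00092j
  [+3]  conj(Y_{4,3})(Ω₁) = -0.00035 + 0.00025j ; Y_{4,3}(Ω₂) = -0.02449 + 0.01160j ; Δ = 0.00001 - 0.00001j
  [+4]  conj(Y_{4,4})(Ω₁) = -0.00001 - 0.00000j ; Y_{4,4}(Ω₂) = 0.00019 + 0.00282j ; Δ = 0.00000 - 0.00000j
Total Σ_m = 0.54992 - 0.00000j. Multiply by 1.396263: 0.76783 - 0.00000j. P_4(cos γ) = 0.767835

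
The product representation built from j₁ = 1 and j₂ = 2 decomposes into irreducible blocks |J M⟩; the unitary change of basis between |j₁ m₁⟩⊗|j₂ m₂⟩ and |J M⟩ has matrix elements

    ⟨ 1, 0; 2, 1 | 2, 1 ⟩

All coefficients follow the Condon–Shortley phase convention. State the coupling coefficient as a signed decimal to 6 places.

triangle: 1!*1!*3!/6! = 6/720
(j±m)!: 1!*1!*3!*1!*3!*1! = 36
prefactor² = (2J+1)*Δ*N² = 3/2
  k=0: +1/(0!*1!*1!*3!*0!*0!) = 1/6
  k=1: −1/(1!*0!*0!*2!*1!*1!) = -1/2
Σ = -1/3  ⇒  CG² = 3/2*(-1/3)² = 1/6
CG = −√(1/6) = -0.408248

-0.408248  (= −√(1/6))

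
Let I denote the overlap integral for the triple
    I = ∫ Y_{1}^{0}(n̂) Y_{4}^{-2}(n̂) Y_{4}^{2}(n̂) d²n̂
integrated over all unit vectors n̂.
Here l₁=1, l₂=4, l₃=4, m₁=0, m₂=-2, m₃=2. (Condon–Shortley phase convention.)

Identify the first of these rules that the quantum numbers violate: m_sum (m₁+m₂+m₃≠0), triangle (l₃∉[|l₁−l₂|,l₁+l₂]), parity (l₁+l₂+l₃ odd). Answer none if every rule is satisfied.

azimuthal sum: 0 − 2 + 2 = 0  ✓
3 ≤ 4 ≤ 5 (triangle on l)  ✓
L = 1 + 4 + 4 = 9 (odd)  ✗

parity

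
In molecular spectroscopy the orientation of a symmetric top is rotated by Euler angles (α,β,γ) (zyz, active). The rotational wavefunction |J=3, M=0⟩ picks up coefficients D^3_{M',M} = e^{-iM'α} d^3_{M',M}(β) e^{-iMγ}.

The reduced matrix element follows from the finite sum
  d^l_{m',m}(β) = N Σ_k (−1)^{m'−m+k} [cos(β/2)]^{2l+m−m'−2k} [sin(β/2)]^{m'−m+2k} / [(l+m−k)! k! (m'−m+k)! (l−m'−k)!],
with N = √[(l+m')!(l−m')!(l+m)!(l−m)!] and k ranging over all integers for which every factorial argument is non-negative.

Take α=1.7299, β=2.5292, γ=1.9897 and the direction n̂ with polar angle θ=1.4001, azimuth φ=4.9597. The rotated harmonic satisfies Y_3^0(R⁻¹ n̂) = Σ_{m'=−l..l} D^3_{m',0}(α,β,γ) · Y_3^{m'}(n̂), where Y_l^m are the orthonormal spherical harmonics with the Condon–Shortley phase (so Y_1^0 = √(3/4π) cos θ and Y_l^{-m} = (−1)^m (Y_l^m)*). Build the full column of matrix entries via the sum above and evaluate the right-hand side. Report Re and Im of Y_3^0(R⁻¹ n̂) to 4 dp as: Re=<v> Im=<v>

Need the full column D^3_{m',0} for m'=−3..3 at α=1.7299, β=2.5292, γ=1.9897.
cos(β/2)=0.301434, sin(β/2)=0.953487
d^3_{-3,0}: single k=3 term ⇒ +0.106178;  D = +0.048778-0.094311i
d^3_{-2,0}: k∈[2..3] ⇒ +0.041111 -0.411343 = -0.370232;  D = +0.351646+0.115832i
d^3_{-1,0}: k∈[1..3] ⇒ +0.008220 -0.246736 +0.822919 = +0.584402;  D = -0.092589+0.577021i
d^3_{0,0}: k∈[0..3] ⇒ +0.000750 -0.067553 +0.675906 -0.751430 = -0.142327;  D = -0.142327+0.000000i
d^3_{1,0}: k∈[0..2] ⇒ -0.008220 +0.246736 -0.822919 = -0.584402;  D = +0.092589+0.577021i
d^3_{2,0}: k∈[0..1] ⇒ +0.041111 -0.411343 = -0.370232;  D = +0.351646-0.115832i
d^3_{3,0}: single k=0 term ⇒ -0.106178;  D = -0.048778-0.094311i
Y_3^{m'}(θ=1.4001,φ=4.9597) and Σ D·Y over m':
  (+0.0488-0.0943i)·(-0.2698-0.2943i)  (+0.3516+0.1158i)·(-0.1484+0.0800i)  (-0.0926+0.5770i)·(-0.0667-0.2642i)  (-0.1423+0.0000i)·(-0.1810+0.0000i)  (+0.0926+0.5770i)·(+0.0667-0.2642i)  (+0.3516-0.1158i)·(-0.1484-0.0800i)  (-0.0488-0.0943i)·(+0.2698-0.2943i)
Y_3^0(R⁻¹ n̂) = +0.138323-0.000000i

Re=0.1383 Im=0.0000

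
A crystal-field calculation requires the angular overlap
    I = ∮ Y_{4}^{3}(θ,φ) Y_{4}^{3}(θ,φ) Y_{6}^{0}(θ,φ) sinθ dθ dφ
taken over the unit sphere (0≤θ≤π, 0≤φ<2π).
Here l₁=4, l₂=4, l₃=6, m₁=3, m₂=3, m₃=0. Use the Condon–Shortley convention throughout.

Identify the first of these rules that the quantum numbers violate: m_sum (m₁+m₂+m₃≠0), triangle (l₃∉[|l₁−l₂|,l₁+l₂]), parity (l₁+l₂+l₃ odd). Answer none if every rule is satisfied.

m_sum

Σmᵢ = 6  ✗
l₃∈[|l₁−l₂|,l₁+l₂]=[0,8], have l₃=6
Σlᵢ = 14 ⇒ even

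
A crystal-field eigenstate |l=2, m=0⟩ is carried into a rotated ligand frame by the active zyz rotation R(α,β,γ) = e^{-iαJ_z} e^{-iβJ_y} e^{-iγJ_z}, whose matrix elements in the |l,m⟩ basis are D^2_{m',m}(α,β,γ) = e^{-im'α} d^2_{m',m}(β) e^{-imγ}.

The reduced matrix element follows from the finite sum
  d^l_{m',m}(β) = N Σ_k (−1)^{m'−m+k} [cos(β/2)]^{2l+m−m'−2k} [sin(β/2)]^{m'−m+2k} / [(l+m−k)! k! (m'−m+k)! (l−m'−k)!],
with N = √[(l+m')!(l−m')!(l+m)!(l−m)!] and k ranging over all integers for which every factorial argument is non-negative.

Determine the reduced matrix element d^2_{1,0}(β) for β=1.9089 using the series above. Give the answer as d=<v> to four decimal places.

d=0.3832

d^2_{1,0}(β=1.9089) via the finite sum:
With c≡cos(β/2)=0.578058 and s≡sin(β/2)=0.815996, N=[6·1·2·2]^{1/2}=4.898979
k∈{0,1} keeps every argument non-negative
  k=0: (−1)^1·4.8990/(2)·0.5781^3·0.8160^1 = -0.386080
  k=1: (−1)^2·4.8990/(2)·0.5781^1·0.8160^3 = +0.769327
d^2_{1,0}(1.9089) = -0.386080 +0.769327 = +0.383247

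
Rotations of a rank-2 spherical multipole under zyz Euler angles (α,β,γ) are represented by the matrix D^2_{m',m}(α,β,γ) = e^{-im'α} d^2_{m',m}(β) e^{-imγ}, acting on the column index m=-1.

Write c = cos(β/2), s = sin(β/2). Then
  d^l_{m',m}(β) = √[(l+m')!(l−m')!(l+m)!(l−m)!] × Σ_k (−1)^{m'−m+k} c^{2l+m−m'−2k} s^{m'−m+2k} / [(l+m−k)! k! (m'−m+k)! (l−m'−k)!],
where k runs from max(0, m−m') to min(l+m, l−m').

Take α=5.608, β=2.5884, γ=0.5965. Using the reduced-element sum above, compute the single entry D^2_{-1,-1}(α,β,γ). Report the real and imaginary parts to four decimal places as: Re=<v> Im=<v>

Split into d^2_{-1,-1}(β=2.5884) × two z-phases.
c=cos(2.588400/2)=0.273083, s=sin(2.588400/2)=0.961990; N=√[1·6·1·6]=6.000000
Admissible k: 0..1 (factorial args all ≥0)
  k=0: (−1)^0·6.0000/(6)·0.2731^4·0.9620^0 = +0.005561
  k=1: (−1)^1·6.0000/(2)·0.2731^2·0.9620^2 = -0.207039
d^2_{-1,-1}(2.5884) = +0.005561 -0.207039 = -0.201478
D = (+0.780591-0.625042i)·(-0.201478)·(+0.827307+0.561750i) = -0.200854+0.015837i

Re=-0.2009 Im=0.0158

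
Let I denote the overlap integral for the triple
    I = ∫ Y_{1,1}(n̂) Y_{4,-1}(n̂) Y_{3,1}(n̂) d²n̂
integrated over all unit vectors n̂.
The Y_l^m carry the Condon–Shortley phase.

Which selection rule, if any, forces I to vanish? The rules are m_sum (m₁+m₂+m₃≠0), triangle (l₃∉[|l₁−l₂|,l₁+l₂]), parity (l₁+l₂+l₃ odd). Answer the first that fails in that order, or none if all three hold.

m_sum

azimuthal sum: 1 − 1 + 1 = 1  ✗
3 ≤ 3 ≤ 5 (triangle on l)
L = 1 + 4 + 3 = 8 (even)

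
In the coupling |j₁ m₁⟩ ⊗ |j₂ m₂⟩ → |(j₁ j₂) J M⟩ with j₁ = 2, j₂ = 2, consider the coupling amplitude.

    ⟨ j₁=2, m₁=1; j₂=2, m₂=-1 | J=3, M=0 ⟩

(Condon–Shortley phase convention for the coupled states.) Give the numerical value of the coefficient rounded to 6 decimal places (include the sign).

triangle: 1!*3!*3!/8! = 36/40320
(j±m)!: 3!*1!*1!*3!*3!*3! = 1296
prefactor² = (2J+1)*Δ*N² = 81/10
  k=0: +1/(0!*1!*1!*1!*2!*2!) = 1/4
  k=1: −1/(1!*0!*0!*0!*3!*3!) = -1/36
Σ = 2/9  ⇒  CG² = 81/10*(2/9)² = 2/5
CG = +√(2/5) = +0.632456

+0.632456  (= +√(2/5))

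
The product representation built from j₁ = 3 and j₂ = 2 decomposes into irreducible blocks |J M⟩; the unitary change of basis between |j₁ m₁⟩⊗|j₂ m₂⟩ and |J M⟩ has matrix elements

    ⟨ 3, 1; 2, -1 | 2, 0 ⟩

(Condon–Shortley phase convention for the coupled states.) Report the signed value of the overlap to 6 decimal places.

triangle: 3!×3!×1!/8! = 36/40320
(j±m)!: 4!×2!×1!×3!×2!×2! = 1152
prefactor² = (2J+1)×Δ×N² = 36/7
  k=0: +1/(0!×3!×2!×1!×1!×0!) = 1/12
  k=1: −1/(1!×2!×1!×0!×2!×1!) = -1/4
Σ = -1/6  ⇒  CG² = 36/7×(-1/6)² = 1/7
CG = −√(1/7) = -0.377964

-0.377964  (= −√(1/7))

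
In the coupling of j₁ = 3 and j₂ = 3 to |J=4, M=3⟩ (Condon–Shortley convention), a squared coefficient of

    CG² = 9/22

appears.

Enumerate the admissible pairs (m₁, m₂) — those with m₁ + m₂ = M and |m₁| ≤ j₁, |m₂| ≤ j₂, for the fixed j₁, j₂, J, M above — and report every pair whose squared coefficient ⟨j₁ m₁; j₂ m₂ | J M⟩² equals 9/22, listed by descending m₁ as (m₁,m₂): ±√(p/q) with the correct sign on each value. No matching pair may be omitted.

Admissible pairs with m₁+m₂ = M = 3: (0,3), (1,2), (2,1), (3,0)
  (m₁,m₂)=(3,0): CG² = 9/22, CG = +√(9/22)   ← matches the target
  (m₁,m₂)=(2,1): CG² = 1/11, CG = −√(1/11)
  (m₁,m₂)=(1,2): CG² = 1/11, CG = −√(1/11)
  (m₁,m₂)=(0,3): CG² = 9/22, CG = +√(9/22)   ← matches the target
Pairs with CG² = 9/22: (3,0): +√(9/22); (0,3): +√(9/22)

(3,0): +√(9/22); (0,3): +√(9/22)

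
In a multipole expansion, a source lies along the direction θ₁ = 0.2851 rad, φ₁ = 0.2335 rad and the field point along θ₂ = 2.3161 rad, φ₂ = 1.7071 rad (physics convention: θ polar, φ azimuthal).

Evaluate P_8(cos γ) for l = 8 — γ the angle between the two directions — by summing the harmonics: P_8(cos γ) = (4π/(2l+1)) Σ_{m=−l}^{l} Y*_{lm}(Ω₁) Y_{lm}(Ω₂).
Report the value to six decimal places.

0.276621

Term-by-term m-sum for l=8 (normalisation 4π/17 = 0.739198):
  m=-8: (-0.000006, 0.000019) × (0.020260, -0.038882) = (0.000001, 0.000001)  (running Σ = (0.000001, 0.000001))
  m=-7: (-0.000018, 0.000275) × (-0.132037, -0.093600) = (0.000028, -0.000035)  (running Σ = (0.000029, -0.000034))
  m=-6: (0.000403, 0.002353) × (-0.239169, 0.255205) = (-0.000697, -0.000460)  (running Σ = (-0.000668, -0.000494))
  m=-5: (0.005828, 0.013659) × (0.290345, 0.357931) = (-0.003197, 0.006052)  (running Σ = (-0.003865, 0.005558))
  m=-4: (0.040505, 0.054768) × (0.235554, -0.142873) = (0.017366, 0.007114)  (running Σ = (0.013501, 0.012672))
  m=-3: (0.172949, 0.145821) × (0.066193, 0.152751) = (-0.010826, 0.036070)  (running Σ = (0.002675, 0.048742))
  m=-2: (0.451019, 0.227403) × (0.362253, -0.101274) = (0.186413, 0.036701)  (running Σ = (0.189088, 0.085443))
  m=-1: (0.587889, 0.139822) × (-0.000586, -0.004269) = (0.000253, -0.002592)  (running Σ = (0.189340, 0.082851))
  m=0: (-0.012063, -0.000000) × (0.369945, 0.000000) = (-0.004463, -0.000000)  (running Σ = (0.184878, 0.082851))
  m=1: (-0.587889, 0.139822) × (0.000586, -0.004269) = (0.000253, 0.002592)  (running Σ = (0.185130, 0.085443))
  m=2: (0.451019, -0.227403) × (0.362253, 0.101274) = (0.186413, -0.036701)  (running Σ = (0.371544, 0.048742))
  m=3: (-0.172949, 0.145821) × (-0.066193, 0.152751) = (-0.010826, -0.036070)  (running Σ = (0.360717, 0.012672))
  m=4: (0.040505, -0.054768) × (0.235554, 0.142873) = (0.017366, -0.007114)  (running Σ = (0.378083, 0.005558))
  m=5: (-0.005828, 0.013659) × (-0.290345, 0.357931) = (-0.003197, -0.006052)  (running Σ = (0.374887, -0.000494))
  m=6: (0.000403, -0.002353) × (-0.239169, -0.255205) = (-0.000697, 0.000460)  (running Σ = (0.374190, -0.000034))
  m=7: (0.000018, 0.000275) × (0.132037, -0.093600) = (0.000028, 0.000035)  (running Σ = (0.374218, 0.000001))
  m=8: (-0.000006, -0.000019) × (0.020260, 0.038882) = (0.000001, -0.000001)  (running Σ = (0.374218, -0.000000))
Σ over m = (0.374218, -0.000000); ×(4π/17) → (0.276621, -0.000000). Real part: 0.276621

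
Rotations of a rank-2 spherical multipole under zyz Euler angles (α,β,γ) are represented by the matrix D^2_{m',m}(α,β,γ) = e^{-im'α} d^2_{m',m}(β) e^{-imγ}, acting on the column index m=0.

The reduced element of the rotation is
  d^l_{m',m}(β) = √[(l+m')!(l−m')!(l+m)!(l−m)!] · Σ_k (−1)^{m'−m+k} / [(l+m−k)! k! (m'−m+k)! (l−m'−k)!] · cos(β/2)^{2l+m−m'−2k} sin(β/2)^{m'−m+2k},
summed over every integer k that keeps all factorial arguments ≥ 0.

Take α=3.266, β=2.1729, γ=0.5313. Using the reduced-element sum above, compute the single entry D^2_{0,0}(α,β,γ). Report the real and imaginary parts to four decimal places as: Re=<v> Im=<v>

First d^2_{0,0}(β=2.1729), then the phase factors e^{-i(0)α} and e^{-i(0)γ}:
c=cos(2.172900/2)=0.465630, s=sin(2.172900/2)=0.884980; N=√[2·2·2·2]=4.000000
k∈{0,1,2} keeps every argument non-negative
  k=0: (−1)^0·4.0000/(4)·0.4656^4·0.8850^0 = +0.047007
  k=1: (−1)^1·4.0000/(1)·0.4656^2·0.8850^2 = -0.679217
  k=2: (−1)^2·4.0000/(4)·0.4656^0·0.8850^4 = +0.613385
d^2_{0,0}(2.1729) = +0.047007 -0.679217 +0.613385 = -0.018825
D = (+1.000000+0.000000i)·(-0.018825)·(+1.000000+0.000000i) = -0.018825+0.000000i

Re=-0.0188 Im=0.0000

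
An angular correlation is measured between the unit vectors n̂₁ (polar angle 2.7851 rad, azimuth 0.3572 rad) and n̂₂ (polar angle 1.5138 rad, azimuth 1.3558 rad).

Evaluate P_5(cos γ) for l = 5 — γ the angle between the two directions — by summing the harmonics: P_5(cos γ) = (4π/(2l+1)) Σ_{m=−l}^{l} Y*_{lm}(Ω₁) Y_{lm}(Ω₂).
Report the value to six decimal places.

Addition theorem: P_5(cos γ) = (4π/11) Σ_m Y*_{lm}(Ω₁) Y_{lm}(Ω₂), m = −5…5:
  m=-5: Y*=-0.000513+0.002347i  Y=+0.404938-0.219023i  product +0.000306+0.001063i
  m=-4: Y*=-0.002887-0.020197i  Y=+0.054197+0.062951i  product +0.001115-0.001276i
  m=-3: Y*=+0.048598+0.089128i  Y=+0.200922-0.267067i  product +0.033567+0.004929i
  m=-2: Y*=-0.238879-0.207158i  Y=+0.086619+0.039724i  product -0.012462-0.027433i
  m=-1: Y*=+0.513261+0.191554i  Y=+0.065135-0.298276i  product +0.090567-0.140617i
  m=+0: Y*=-0.231697-0.000000i  Y=+0.098423+0.000000i  product -0.022804-0.000000i
  m=+1: Y*=-0.513261+0.191554i  Y=-0.065135-0.298276i  product +0.090567+0.140617i
  m=+2: Y*=-0.238879+0.207158i  Y=+0.086619-0.039724i  product -0.012462+0.027433i
  m=+3: Y*=-0.048598+0.089128i  Y=-0.200922-0.267067i  product +0.033567-0.004929i
  m=+4: Y*=-0.002887+0.020197i  Y=+0.054197-0.062951i  product +0.001115+0.001276i
  m=+5: Y*=+0.000513+0.002347i  Y=-0.404938-0.219023i  product +0.000306-0.001063i
Accumulated sum +0.203383-0.000000i; after 4π/(2l+1) scaling, +0.232344-0.000000i ⇒ P_5 = 0.232344

0.232344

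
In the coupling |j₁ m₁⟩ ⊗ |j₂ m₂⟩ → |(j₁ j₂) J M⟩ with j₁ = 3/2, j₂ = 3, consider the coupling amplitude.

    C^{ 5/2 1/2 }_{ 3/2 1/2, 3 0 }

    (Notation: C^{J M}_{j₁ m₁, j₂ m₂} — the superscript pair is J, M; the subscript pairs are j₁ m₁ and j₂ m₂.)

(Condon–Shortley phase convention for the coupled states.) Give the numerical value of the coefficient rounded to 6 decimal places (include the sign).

−√(6/35) ≈ -0.414039

√[6·2!1!4!/8! · 2!1!3!3!3!2!] = √(216/35)
  +(−1)^0/∏(0,2,1,3,0,1)! = 1/12  (running 1/12)
  +(−1)^1/∏(1,1,0,2,1,2)! = -1/4  (running -1/6)
⟨..|..⟩ = √(216/35)·(-1/6) = -0.414039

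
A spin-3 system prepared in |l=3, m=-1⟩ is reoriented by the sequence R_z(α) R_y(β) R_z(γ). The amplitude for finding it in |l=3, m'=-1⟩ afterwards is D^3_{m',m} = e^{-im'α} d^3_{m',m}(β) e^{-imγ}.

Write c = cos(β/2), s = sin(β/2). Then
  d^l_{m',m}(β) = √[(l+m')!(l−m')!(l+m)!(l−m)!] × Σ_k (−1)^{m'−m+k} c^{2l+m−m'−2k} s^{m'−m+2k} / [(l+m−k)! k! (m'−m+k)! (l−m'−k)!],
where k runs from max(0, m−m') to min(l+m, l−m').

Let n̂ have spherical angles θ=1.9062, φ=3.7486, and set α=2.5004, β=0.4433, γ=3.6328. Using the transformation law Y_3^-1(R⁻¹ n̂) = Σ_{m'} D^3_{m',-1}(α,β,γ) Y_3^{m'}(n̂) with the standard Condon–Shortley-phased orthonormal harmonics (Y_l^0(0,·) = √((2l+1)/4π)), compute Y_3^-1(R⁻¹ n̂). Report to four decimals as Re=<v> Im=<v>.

Need the full column D^3_{m',-1} for m'=−3..3 at α=2.5004, β=0.4433, γ=3.6328.
cos(β/2)=0.975536, sin(β/2)=0.219840
d^3_{-3,-1}: single k=2 term ⇒ +0.169524;  D = +0.023392-0.167902i
d^3_{-2,-1}: k∈[1..2] ⇒ +0.614218 -0.062385 = +0.551833;  D = -0.387943+0.392454i
d^3_{-1,-1}: k∈[0..2] ⇒ +0.861906 -0.350167 +0.013337 = +0.525076;  D = +0.519181-0.078459i
d^3_{0,-1}: k∈[0..2] ⇒ -0.672842 +0.102508 -0.001735 = -0.572069;  D = +0.504430+0.269840i
d^3_{1,-1}: k∈[0..2] ⇒ +0.262625 -0.017783 +0.000113 = +0.244955;  D = +0.103981+0.221791i
d^3_{2,-1}: k∈[0..1] ⇒ -0.062385 +0.001584 = -0.060801;  D = -0.012246+0.059555i
d^3_{3,-1}: single k=0 term ⇒ +0.008609;  D = -0.006434+0.005721i
Y_3^{m'}(θ=1.9062,φ=3.7486) and Σ D·Y over m':
  (+0.0234-0.1679i)·(+0.0870+0.3404i)  (-0.3879+0.3925i)·(-0.1048+0.2811i)  (+0.5192-0.0785i)·(+0.1149-0.0798i)  (+0.5044+0.2698i)·(+0.3020+0.0000i)  (+0.1040+0.2218i)·(-0.1149-0.0798i)  (-0.0122+0.0596i)·(-0.1048-0.2811i)  (-0.0064+0.0057i)·(-0.0870+0.3404i)
Y_3^-1(R⁻¹ n̂) = +0.217600-0.165000i

Re=0.2176 Im=-0.1650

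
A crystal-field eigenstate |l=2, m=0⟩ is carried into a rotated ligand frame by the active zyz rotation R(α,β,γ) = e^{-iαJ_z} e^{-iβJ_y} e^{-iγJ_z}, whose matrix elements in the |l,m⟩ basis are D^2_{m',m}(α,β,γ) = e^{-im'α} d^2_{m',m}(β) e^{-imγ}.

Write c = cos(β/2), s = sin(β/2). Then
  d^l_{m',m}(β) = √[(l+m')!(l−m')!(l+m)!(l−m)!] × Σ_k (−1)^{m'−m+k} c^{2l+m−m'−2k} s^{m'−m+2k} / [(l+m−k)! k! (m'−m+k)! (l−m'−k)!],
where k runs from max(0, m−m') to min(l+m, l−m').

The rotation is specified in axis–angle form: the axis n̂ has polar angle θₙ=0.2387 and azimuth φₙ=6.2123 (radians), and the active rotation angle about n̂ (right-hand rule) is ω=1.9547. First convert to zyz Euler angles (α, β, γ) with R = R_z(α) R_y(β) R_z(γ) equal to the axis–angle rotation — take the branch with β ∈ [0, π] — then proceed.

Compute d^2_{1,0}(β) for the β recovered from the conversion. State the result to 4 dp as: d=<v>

Axis–angle → zyz. n̂ = (sinθₙcosφₙ, sinθₙsinφₙ, cosθₙ) = (+0.235846, -0.016746, +0.971646), ω = 1.9547.
R = I cosω + sinω [n̂]ₓ + (1−cosω) n̂n̂ᵀ gives
  R = [-0.298086, -0.906348, +0.299461; +0.895491, -0.374157, -0.241044; +0.330516, +0.196313, +0.923158]
β = atan2(√(R₁₃²+R₂₃²), R₃₃) = 0.394580; α = atan2(R₂₃, R₁₃) mod 2π = 5.605448; γ = atan2(R₃₂, −R₃₁) mod 2π = 2.605626
d^2_{1,0}(β=0.3946) via the finite sum:
c=cos(0.394580/2)=0.980601, s=sin(0.394580/2)=0.196013; N=√[6·1·2·2]=4.898979
k: max(0,(0)−(1))=0 … min(2+(0),2−(1))=1
  k=0: (−1)^1·4.8990/(2)·0.9806^3·0.1960^1 = -0.452728
  k=1: (−1)^2·4.8990/(2)·0.9806^1·0.1960^3 = +0.018089
d^2_{1,0}(0.3946) = -0.452728 +0.018089 = -0.434639

d=-0.4346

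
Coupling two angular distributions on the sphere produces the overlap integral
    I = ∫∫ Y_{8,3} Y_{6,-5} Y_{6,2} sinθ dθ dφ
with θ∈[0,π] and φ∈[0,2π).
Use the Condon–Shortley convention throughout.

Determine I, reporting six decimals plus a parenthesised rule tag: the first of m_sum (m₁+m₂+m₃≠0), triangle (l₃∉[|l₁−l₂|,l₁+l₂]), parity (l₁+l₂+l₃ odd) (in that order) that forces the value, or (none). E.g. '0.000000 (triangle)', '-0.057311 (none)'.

Checks pass: Σm=0; 20 even; l₃=6∈[2,14].
(2·8+1)(2·6+1)(2·6+1) = 2873
Δ: 8! 8! 4! / 21! → 1/1309458150
sum: t=2:+1/49766400 t=3:−1/3110400 t=4:+1/1327104 t=5:−1/3110400 t=6:+1/49766400 = 1/6635520
3j²(8 6 6; 0 0 0) = Δ·Π!·Σ² = 350/46189  (sign +1)
sum: t=0:+1/174182400 t=1:−1/69672960 = -1/116121600
3j²(8 6 6; 3 -5 2) = Δ·Π!·Σ² = 44/4199  (sign -1)
combine: 4πI² = 2873·350/46189·44/4199 = 1400/6137
take √, sign -1: I = -0.13473519
No selection rule forces the value: the integral is nonzero (none).

-0.134735 (none)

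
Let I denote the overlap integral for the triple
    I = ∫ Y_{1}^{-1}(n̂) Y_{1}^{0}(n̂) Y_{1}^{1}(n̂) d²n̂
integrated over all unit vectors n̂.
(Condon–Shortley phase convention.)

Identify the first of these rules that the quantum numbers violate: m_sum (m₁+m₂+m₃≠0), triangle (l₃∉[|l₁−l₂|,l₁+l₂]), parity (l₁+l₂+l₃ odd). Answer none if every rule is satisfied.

parity

Σmᵢ = 0  ✓
l₃∈[|l₁−l₂|,l₁+l₂]=[0,2], have l₃=1  ✓
Σlᵢ = 3 ⇒ odd  ✗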